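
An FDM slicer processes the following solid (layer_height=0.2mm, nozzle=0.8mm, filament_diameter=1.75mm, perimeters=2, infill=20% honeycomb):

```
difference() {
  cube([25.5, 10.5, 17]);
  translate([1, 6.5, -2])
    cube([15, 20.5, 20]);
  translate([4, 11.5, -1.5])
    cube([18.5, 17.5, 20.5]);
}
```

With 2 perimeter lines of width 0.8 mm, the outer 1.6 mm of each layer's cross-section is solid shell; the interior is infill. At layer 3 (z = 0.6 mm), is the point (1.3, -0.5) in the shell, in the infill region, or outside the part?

outside

At z = 0.6 mm: the cube (footprint 25.5×10.5) is included at this height; the cube at (1, 6.5) (footprint 15×20.5) is included at this height; the cube at (4, 11.5) is present — its section is the full 18.5×17.5 rectangle; Taking the first minus the rest: starting from the 25.5×10.5 cube, the 15×20.5 cube at (1, 6.5) partially overlaps it — only the 60.00 mm² overlap (of its 307.50 mm²) is removed, clipping the outline; the 18.5×17.5 cube at (4, 11.5) misses the remaining region (no effect) — 1 connected region. Overall, the cross-section is a single solid region. The nearest boundary edge runs (25.50, 0.00)→(0.00, 0.00); distance from the point to it = 0.50 mm. The point is not inside any of the regions above, so it lies outside the cross-section (0.50 mm from the nearest boundary).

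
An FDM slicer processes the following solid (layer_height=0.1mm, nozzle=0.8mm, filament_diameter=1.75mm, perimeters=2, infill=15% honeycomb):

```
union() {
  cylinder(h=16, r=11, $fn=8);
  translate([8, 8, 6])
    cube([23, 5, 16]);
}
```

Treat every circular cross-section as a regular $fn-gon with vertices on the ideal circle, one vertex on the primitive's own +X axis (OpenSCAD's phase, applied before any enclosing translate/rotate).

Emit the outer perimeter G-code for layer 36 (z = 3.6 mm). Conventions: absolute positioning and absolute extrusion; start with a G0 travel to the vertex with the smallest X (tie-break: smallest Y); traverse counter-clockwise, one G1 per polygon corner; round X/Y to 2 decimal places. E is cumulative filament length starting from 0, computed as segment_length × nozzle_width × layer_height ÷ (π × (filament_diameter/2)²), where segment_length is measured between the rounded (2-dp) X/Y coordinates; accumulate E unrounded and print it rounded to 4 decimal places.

G0 X-11.00 Y0.00 Z3.60
G1 X-7.78 Y-7.78 E0.2801
G1 X0.00 Y-11.00 E0.5601
G1 X7.78 Y-7.78 E0.8402
G1 X11.00 Y0.00 E1.1202
G1 X7.78 Y7.78 E1.4003
G1 X0.00 Y11.00 E1.6803
G1 X-7.78 Y7.78 E1.9604
G1 X-11.00 Y0.00 E2.2404

At z = 3.6 mm: the r=11 cylinder gives a regular 8-gon of circumradius 11 (constant along its height); the cube at (8, 8) is absent (z outside [6, 22]); Merging all regions: only the r=11 cylinder is present, so the union is just that shape — 1 connected region. The outline is a single polygon with 8 vertices. Extrusion per mm of travel: 0.8 × 0.1 / (π × 0.875²) = 0.033260. Accumulating E over each segment gives final E = 2.2404.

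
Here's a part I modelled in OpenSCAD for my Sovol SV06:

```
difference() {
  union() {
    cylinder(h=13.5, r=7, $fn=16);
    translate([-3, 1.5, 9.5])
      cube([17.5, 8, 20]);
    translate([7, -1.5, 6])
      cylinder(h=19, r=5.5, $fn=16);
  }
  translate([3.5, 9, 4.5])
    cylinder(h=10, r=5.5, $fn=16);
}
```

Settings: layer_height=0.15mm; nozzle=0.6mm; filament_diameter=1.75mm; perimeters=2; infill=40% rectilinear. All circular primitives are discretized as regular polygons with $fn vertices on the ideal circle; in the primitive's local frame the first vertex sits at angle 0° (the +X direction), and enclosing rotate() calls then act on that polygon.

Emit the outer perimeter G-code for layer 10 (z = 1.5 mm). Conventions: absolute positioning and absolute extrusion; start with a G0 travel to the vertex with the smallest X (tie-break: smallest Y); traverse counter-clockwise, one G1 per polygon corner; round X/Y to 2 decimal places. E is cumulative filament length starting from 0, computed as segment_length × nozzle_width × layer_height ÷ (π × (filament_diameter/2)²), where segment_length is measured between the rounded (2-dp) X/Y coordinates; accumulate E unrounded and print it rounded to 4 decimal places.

G0 X-7.00 Y0.00 Z1.50
G1 X-6.47 Y-2.68 E0.1022
G1 X-4.95 Y-4.95 E0.2044
G1 X-2.68 Y-6.47 E0.3067
G1 X0.00 Y-7.00 E0.4089
G1 X2.68 Y-6.47 E0.5111
G1 X4.95 Y-4.95 E0.6133
G1 X6.47 Y-2.68 E0.7156
G1 X7.00 Y0.00 E0.8178
G1 X6.47 Y2.68 E0.9200
G1 X4.95 Y4.95 E1.0222
G1 X2.68 Y6.47 E1.1244
G1 X0.00 Y7.00 E1.2267
G1 X-2.68 Y6.47 E1.3289
G1 X-4.95 Y4.95 E1.4311
G1 X-6.47 Y2.68 E1.5333
G1 X-7.00 Y0.00 E1.6355

At z = 1.5 mm: the cylinder: section is a regular 16-gon, circumradius r=7; the cube at (-3, 1.5) is not intersected at this z (z outside [9.5, 29.5]); the cylinder at (7, -1.5) is absent (z outside [6, 25]); Merging all regions: only the r=7 cylinder is present, so the union is just that shape — 1 connected region; the cylinder at (3.5, 9) does not reach this height (z outside [4.5, 14.5]); Subtracting the remaining from the first: none of the subtracted shapes is present at this height, so the result so far is unchanged — 1 connected region. The outline is a single polygon with 16 vertices. Extrusion per mm of travel: 0.6 × 0.15 / (π × 0.875²) = 0.037418. Accumulating E over each segment gives final E = 1.6355.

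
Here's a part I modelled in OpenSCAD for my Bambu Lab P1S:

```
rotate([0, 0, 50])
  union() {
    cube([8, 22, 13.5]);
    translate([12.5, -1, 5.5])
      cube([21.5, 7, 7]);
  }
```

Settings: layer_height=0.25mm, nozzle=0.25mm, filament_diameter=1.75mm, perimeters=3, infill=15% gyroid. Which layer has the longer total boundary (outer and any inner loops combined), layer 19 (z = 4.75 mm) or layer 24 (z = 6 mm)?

Layer 19 (z = 4.75): the 8×22 cube contributes its full rectangle (perimeter 60.00 mm); the cube at (12.5, -1) does not reach this height (z outside [5.5, 12.5]); Merging all regions: only the 8×22 cube is present, so the union is just that shape — boundary = 60.00 mm; (rotated 50° about Z; rotation is an isometry so areas/perimeters/island counts are preserved). So its perimeter = 60.00 mm. Layer 24 (z = 6): the cube (footprint 8×22) is included at this height (perimeter 60.00 mm); the cube at (12.5, -1) is present — its section is the full 21.5×7 rectangle (perimeter 57.00 mm); Taking the union: the 2 present regions are separate (no shared area or edge), so areas and boundary lengths simply add and each stays a separate island — boundary = 117.00 mm; (rotated 50° about Z; rotation is an isometry so areas/perimeters/island counts are preserved). So its perimeter = 117.00 mm. Layer 24 is larger (117.00 vs 60.00 mm).

layer 24 (z = 6 mm)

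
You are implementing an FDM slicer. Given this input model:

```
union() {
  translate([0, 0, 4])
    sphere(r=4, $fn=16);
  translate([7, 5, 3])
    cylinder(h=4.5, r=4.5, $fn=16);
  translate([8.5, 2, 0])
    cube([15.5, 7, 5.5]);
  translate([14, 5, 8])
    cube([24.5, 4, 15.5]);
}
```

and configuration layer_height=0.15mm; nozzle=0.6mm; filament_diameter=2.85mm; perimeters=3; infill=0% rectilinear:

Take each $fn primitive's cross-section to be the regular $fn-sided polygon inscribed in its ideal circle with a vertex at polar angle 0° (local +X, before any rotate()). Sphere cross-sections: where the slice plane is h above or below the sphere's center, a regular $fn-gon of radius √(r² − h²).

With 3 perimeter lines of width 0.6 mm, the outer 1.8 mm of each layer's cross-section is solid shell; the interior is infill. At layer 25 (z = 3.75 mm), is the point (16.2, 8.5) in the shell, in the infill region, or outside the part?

shell

At z = 3.75 mm: the r=4 sphere contributes a regular 16-gon of circumradius √(4²−0.25²) = 3.992; the r=4.5 cylinder at (7, 5) contributes a regular 16-gon of circumradius 4.5; the cube at (8.5, 2) (footprint 15.5×7) is included at this height; the cube at (14, 5) is absent (z outside [8, 23.5]); Merging all regions: the regions partially overlap (shared area 16.64 mm²), so overlapping operands fuse into one piece — 2 connected regions. Overall, the cross-section has 2 separate islands. The nearest boundary edge runs (8.96, 9.00)→(24.00, 9.00); distance from the point to it = 0.50 mm. (Shell/infill is judged within the island containing the point — the largest one.) The point is inside the cross-section, 0.50 mm from the nearest boundary — within the 1.8 mm shell band (3 × 0.6).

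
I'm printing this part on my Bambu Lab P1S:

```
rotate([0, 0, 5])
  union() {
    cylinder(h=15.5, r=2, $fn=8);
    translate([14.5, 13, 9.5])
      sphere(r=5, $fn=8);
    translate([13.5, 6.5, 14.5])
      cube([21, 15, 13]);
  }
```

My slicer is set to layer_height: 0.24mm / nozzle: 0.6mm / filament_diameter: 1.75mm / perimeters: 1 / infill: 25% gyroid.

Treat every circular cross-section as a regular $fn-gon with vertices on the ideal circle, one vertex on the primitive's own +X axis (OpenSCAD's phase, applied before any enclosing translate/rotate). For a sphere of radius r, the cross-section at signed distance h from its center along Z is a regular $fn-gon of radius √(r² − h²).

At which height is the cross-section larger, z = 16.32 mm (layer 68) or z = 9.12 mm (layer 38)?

layer 68 (z = 16.32 mm)

Layer 68 (z = 16.32): the cylinder does not reach this height (z outside [0, 15.5]); the sphere at (14.5, 13) is absent (|z−center|=6.820 > r=5); the cube at (13.5, 6.5) is present — its section is the full 21×15 rectangle (area 315.00 mm²); Merging all regions: only the 21×15 cube at (13.5, 6.5) is present, so the union is just that shape — area = 315.00 mm²; (whole slice rotated 5° about Z — lengths, areas and connectivity unchanged). So its area = 315.00 mm². Layer 38 (z = 9.12): the cylinder: section is a regular 8-gon, circumradius r=2 (area = (8/2)·2.000²·sin(360°/8) = 11.31 mm²); the r=5 sphere at (14.5, 13) slices to a regular 8-gon of circumradius 4.986 (√(r²−h²) with h=0.38 from center) (area = (8/2)·4.986²·sin(360°/8) = 70.30 mm²); the cube at (13.5, 6.5) is not intersected at this z (z outside [14.5, 27.5]); Combining (union): the 2 present regions are separate (no shared area or edge), so areas and boundary lengths simply add and each stays a separate island — area = 81.62 mm²; (whole slice rotated 5° about Z — lengths, areas and connectivity unchanged). So its area = 81.62 mm². Layer 68 is larger (315.00 vs 81.62 mm²).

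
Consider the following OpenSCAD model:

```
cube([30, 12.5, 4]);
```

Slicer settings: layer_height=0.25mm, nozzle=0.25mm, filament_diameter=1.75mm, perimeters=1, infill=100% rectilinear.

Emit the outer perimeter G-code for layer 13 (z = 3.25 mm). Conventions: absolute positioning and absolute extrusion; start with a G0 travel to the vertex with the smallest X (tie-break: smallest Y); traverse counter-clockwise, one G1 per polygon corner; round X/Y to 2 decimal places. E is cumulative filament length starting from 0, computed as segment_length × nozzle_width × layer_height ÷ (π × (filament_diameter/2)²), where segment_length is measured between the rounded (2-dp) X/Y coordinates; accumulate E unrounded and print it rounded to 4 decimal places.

At z = 3.25 mm: the cube (footprint 30×12.5) is included at this height. The outline is a single polygon with 4 vertices. Extrusion per mm of travel: 0.25 × 0.25 / (π × 0.875²) = 0.025984. Accumulating E over each segment gives final E = 2.2087.

G0 X0.00 Y0.00 Z3.25
G1 X30.00 Y0.00 E0.7795
G1 X30.00 Y12.50 E1.1043
G1 X0.00 Y12.50 E1.8839
G1 X0.00 Y0.00 E2.2087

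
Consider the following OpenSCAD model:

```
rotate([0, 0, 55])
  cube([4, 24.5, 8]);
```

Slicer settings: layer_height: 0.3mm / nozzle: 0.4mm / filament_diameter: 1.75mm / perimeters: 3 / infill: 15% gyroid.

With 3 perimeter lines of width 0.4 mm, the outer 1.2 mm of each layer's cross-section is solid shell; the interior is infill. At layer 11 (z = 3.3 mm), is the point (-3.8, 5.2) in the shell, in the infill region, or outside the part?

infill

At z = 3.3 mm: the cube is present — its section is the full 4×24.5 rectangle; (rotated 55° about Z; rotation is an isometry so areas/perimeters/island counts are preserved). Overall, the cross-section is a single solid region. Undo the 55° rotation: the query point maps to (2.080, 6.095) in the un-rotated model frame. The nearest boundary edge runs (4.00, 0.00)→(4.00, 24.50); distance from the point to it = 1.92 mm. The point is inside the cross-section and 1.92 mm from the nearest boundary — more than the 1.2 mm shell width (3 × 0.4), so it's in the infill interior.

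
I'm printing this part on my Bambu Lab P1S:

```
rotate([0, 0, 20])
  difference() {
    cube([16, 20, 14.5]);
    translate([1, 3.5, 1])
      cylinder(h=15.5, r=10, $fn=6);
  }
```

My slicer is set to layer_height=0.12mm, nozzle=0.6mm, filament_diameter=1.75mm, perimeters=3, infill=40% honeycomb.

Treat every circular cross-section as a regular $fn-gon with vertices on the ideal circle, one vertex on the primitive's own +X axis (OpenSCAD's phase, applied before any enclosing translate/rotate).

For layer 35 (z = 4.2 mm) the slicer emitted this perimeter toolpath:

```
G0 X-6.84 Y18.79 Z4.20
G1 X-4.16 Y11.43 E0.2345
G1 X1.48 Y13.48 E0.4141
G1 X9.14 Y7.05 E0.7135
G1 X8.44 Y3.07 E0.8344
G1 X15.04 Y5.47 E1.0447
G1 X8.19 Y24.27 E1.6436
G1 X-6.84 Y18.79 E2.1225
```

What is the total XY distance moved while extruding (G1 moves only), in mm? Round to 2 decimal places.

70.91 mm

Sum the Euclidean lengths of each G1 segment: total = 70.91 mm.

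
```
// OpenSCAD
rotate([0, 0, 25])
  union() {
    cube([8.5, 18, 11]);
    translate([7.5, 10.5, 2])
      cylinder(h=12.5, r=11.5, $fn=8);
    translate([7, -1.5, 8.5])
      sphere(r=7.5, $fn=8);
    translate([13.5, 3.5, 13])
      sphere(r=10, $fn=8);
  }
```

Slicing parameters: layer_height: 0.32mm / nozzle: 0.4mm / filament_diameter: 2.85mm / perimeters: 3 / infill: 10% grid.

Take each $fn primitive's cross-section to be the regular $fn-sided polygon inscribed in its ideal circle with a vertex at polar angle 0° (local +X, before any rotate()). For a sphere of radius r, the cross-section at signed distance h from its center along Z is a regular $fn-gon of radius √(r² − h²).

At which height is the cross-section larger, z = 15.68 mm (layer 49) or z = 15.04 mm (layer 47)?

layer 47 (z = 15.04 mm)

Layer 49 (z = 15.68): the cube does not reach this height (z outside [0, 11]); the cylinder at (7.5, 10.5) is absent (z outside [2, 14.5]); the sphere at (7, -1.5): section is a regular 8-gon, circumradius = √(r²−h²) = √(7.5²−7.18²) = 2.167 (area = (8/2)·2.167²·sin(360°/8) = 13.29 mm²); the r=10 sphere at (13.5, 3.5) contributes a regular 8-gon of circumradius √(10²−2.68²) = 9.634 (area = (8/2)·9.634²·sin(360°/8) = 262.53 mm²); Taking the union: the regions partially overlap — summed areas 275.81 mm² minus the doubly-counted overlap 10.47 mm² gives 265.35 mm² — area = 265.35 mm²; (rotated 25° about Z; rotation is an isometry so areas/perimeters/island counts are preserved). So its area = 265.35 mm². Layer 47 (z = 15.04): the cube is absent (z outside [0, 11]); the cylinder at (7.5, 10.5) is absent (z outside [2, 14.5]); the sphere at (7, -1.5): section is a regular 8-gon, circumradius = √(r²−h²) = √(7.5²−6.54²) = 3.671 (area = (8/2)·3.671²·sin(360°/8) = 38.12 mm²); the r=10 sphere at (13.5, 3.5) contributes a regular 8-gon of circumradius √(10²−2.04²) = 9.790 (area = (8/2)·9.790²·sin(360°/8) = 271.07 mm²); Combining (union): the regions partially overlap — summed areas 309.19 mm² minus the doubly-counted overlap 25.12 mm² gives 284.08 mm² — area = 284.08 mm²; (rotated 25° about Z; rotation is an isometry so areas/perimeters/island counts are preserved). So its area = 284.08 mm². Layer 47 is larger (284.08 vs 265.35 mm²).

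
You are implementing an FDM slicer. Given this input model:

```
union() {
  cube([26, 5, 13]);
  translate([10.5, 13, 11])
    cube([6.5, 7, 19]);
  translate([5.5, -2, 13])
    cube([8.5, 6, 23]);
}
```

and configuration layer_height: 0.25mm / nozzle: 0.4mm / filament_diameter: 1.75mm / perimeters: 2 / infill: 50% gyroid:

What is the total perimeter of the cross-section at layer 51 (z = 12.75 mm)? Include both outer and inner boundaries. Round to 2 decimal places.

At z = 12.75 mm: the 26×5 cube contributes its full rectangle (perimeter 62.00 mm); the cube at (10.5, 13) (footprint 6.5×7) is included at this height (perimeter 27.00 mm); the cube at (5.5, -2) does not reach this height (z outside [13, 36]); Taking the union: the 2 present regions are separate (no shared area or edge), so areas and boundary lengths simply add and each stays a separate island — boundary = 89.00 mm. Overall, the cross-section has 2 separate islands. Total boundary length (outer) = 89.00 mm.

89.00 mm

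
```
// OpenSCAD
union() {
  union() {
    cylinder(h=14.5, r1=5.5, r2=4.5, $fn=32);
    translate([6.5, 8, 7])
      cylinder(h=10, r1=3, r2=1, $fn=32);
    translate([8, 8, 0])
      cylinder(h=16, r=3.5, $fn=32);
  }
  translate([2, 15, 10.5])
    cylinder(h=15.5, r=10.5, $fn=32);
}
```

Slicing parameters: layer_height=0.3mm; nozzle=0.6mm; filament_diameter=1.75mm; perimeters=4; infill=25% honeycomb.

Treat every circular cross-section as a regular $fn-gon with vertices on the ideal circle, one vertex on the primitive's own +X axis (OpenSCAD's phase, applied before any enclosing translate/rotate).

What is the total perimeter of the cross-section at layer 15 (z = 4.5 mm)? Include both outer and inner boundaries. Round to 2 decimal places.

54.51 mm

At z = 4.5 mm: the cone: at t=0.310 of its height the radius interpolates to r₁+(r₂−r₁)t = 5.190, giving a regular 32-gon of that circumradius (perimeter = 2·32·5.190·sin(180°/32) = 32.56 mm); the cone at (6.5, 8) does not reach this height (z outside [7, 17]); the r=3.5 cylinder at (8, 8) contributes a regular 32-gon of circumradius 3.5 (perimeter = 2·32·3.500·sin(180°/32) = 21.96 mm); Combining (union): the 2 present regions are separate (no shared area or edge), so areas and boundary lengths simply add and each stays a separate island — boundary = 54.51 mm; the cylinder at (2, 15) is not intersected at this z (z outside [10.5, 26]); Taking the union: only that combined region is present, so the union is just that shape — boundary = 54.51 mm. Overall, the cross-section has 2 separate islands. Total boundary length (outer) = 54.51 mm.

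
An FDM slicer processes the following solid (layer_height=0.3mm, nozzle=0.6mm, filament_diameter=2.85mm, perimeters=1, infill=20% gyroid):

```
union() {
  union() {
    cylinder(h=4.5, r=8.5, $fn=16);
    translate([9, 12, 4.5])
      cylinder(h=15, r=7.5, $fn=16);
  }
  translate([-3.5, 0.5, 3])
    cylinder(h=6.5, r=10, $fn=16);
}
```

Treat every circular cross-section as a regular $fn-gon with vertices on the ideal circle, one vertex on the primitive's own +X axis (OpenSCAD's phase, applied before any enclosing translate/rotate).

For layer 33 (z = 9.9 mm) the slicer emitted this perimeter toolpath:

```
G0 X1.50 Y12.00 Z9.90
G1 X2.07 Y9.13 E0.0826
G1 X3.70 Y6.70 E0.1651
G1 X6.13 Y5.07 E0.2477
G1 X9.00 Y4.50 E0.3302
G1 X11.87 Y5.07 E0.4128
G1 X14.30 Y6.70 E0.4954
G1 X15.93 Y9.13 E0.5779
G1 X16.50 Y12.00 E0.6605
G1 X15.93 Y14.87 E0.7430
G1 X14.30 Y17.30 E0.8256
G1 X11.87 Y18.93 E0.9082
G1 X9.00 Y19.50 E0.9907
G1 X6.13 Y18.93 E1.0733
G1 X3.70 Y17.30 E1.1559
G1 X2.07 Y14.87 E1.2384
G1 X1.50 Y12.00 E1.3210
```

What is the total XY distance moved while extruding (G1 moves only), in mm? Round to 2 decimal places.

Sum the Euclidean lengths of each G1 segment: total = 46.82 mm.

46.82 mm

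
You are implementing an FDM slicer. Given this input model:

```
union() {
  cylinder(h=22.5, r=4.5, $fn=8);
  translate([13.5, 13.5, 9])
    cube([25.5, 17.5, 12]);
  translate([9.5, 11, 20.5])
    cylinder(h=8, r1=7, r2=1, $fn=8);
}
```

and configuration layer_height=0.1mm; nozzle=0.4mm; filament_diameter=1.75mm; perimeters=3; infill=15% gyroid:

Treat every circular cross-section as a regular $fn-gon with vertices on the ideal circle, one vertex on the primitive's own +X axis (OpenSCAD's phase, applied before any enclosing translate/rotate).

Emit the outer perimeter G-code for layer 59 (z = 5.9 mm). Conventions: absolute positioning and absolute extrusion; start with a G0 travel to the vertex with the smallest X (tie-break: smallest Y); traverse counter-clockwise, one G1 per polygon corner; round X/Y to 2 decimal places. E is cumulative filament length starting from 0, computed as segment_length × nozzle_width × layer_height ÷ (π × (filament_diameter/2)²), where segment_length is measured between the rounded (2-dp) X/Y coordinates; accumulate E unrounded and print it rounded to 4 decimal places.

G0 X-4.50 Y0.00 Z5.90
G1 X-3.18 Y-3.18 E0.0573
G1 X0.00 Y-4.50 E0.1145
G1 X3.18 Y-3.18 E0.1718
G1 X4.50 Y0.00 E0.2290
G1 X3.18 Y3.18 E0.2863
G1 X0.00 Y4.50 E0.3436
G1 X-3.18 Y3.18 E0.4008
G1 X-4.50 Y0.00 E0.4581

At z = 5.9 mm: the cylinder: section is a regular 8-gon, circumradius r=4.5; the cube at (13.5, 13.5) is absent (z outside [9, 21]); the cone at (9.5, 11) is absent (z outside [20.5, 28.5]); Taking the union: only the r=4.5 cylinder is present, so the union is just that shape — 1 connected region. The outline is a single polygon with 8 vertices. Extrusion per mm of travel: 0.4 × 0.1 / (π × 0.875²) = 0.016630. Accumulating E over each segment gives final E = 0.4581.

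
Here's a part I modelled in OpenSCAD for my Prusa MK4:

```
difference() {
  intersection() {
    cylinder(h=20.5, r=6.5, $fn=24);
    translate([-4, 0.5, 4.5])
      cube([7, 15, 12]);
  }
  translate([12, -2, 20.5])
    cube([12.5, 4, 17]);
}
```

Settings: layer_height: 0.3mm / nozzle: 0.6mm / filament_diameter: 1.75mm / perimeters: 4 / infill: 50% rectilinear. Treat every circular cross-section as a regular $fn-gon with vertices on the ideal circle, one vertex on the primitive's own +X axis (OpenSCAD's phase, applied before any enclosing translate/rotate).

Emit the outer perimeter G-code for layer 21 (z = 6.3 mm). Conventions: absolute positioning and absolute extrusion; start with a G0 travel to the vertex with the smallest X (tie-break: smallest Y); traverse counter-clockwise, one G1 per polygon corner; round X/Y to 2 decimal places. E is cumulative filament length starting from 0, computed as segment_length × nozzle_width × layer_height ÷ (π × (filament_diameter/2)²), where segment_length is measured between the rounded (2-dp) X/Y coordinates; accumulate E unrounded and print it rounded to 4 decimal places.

G0 X-4.00 Y0.50 Z6.30
G1 X3.00 Y0.50 E0.5238
G1 X3.00 Y5.73 E0.9152
G1 X1.68 Y6.28 E1.0223
G1 X0.00 Y6.50 E1.1490
G1 X-1.68 Y6.28 E1.2758
G1 X-3.25 Y5.63 E1.4030
G1 X-4.00 Y5.05 E1.4740
G1 X-4.00 Y0.50 E1.8145

At z = 6.3 mm: the r=6.5 cylinder gives a regular 24-gon of circumradius 6.5 (constant along its height); the 7×15 cube at (-4, 0.5) contributes its full rectangle; Keeping only the common overlap: the 7×15 cube at (-4, 0.5) partially overlaps the r=6.5 cylinder; clipping to the common part keeps 39.25 mm² — 1 connected region; the cube at (12, -2) does not reach this height (z outside [20.5, 37.5]); Subtracting the remaining from the first: none of the subtracted shapes is present at this height, so the result so far is unchanged — 1 connected region. The outline is a single polygon with 8 vertices. Extrusion per mm of travel: 0.6 × 0.3 / (π × 0.875²) = 0.074835. Accumulating E over each segment gives final E = 1.8145.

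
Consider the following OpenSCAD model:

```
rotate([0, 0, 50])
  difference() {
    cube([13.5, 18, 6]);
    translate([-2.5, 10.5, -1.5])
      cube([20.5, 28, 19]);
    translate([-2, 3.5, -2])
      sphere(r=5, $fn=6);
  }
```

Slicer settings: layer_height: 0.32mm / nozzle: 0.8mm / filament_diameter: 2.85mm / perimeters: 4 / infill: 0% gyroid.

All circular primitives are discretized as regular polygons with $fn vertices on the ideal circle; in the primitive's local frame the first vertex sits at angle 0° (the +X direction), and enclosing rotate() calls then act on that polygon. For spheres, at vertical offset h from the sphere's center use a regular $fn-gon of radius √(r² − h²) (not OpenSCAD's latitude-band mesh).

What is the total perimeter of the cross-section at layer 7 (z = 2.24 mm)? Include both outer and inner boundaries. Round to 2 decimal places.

At z = 2.24 mm: the cube (footprint 13.5×18) is included at this height (perimeter 63.00 mm); the cube at (-2.5, 10.5) is present — its section is the full 20.5×28 rectangle (perimeter 97.00 mm); the sphere at (-2, 3.5): section is a regular 6-gon, circumradius = √(r²−h²) = √(5²−4.24²) = 2.650 (perimeter = 2·6·2.650·sin(180°/6) = 15.90 mm); Subtracting the remaining from the first: starting from the 13.5×18 cube, the 20.5×28 cube at (-2.5, 10.5) partially overlaps it — only the 101.25 mm² overlap (of its 574.00 mm²) is removed, clipping the outline; the r=5 sphere at (-2, 3.5) partially overlaps it — only the 0.73 mm² overlap (of its 18.24 mm²) is removed, clipping the outline — boundary = 48.35 mm; (rotated 50° about Z; rotation is an isometry so areas/perimeters/island counts are preserved). Overall, the cross-section is a single solid region. Total boundary length (outer) = 48.35 mm.

48.35 mm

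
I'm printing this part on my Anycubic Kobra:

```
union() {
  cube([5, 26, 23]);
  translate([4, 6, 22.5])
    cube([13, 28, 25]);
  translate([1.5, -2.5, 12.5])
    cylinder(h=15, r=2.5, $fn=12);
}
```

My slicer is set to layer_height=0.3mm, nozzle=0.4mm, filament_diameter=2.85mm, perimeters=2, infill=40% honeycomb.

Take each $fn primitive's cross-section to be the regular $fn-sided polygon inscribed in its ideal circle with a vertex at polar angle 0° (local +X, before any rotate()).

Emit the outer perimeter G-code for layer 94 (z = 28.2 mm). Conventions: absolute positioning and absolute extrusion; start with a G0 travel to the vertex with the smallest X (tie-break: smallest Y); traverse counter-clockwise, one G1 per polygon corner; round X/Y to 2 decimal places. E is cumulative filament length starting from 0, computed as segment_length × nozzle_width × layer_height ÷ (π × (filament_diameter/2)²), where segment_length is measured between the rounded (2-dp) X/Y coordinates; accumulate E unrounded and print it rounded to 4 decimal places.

At z = 28.2 mm: the cube is absent (z outside [0, 23]); the 13×28 cube at (4, 6) contributes its full rectangle; the cylinder at (1.5, -2.5) is not intersected at this z (z outside [12.5, 27.5]); Combining (union): only the 13×28 cube at (4, 6) is present, so the union is just that shape — 1 connected region. The outline is a single polygon with 4 vertices. Extrusion per mm of travel: 0.4 × 0.3 / (π × 1.425²) = 0.018811. Accumulating E over each segment gives final E = 1.5425.

G0 X4.00 Y6.00 Z28.20
G1 X17.00 Y6.00 E0.2445
G1 X17.00 Y34.00 E0.7712
G1 X4.00 Y34.00 E1.0158
G1 X4.00 Y6.00 E1.5425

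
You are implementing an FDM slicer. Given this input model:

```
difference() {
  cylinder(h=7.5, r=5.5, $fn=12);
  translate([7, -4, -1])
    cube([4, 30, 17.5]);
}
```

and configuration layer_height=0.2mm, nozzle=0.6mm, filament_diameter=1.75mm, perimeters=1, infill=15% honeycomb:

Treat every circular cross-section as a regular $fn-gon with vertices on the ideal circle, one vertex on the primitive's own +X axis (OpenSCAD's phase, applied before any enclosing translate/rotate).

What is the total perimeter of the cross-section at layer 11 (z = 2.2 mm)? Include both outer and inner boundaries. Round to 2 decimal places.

34.16 mm

At z = 2.2 mm: the cylinder: section is a regular 12-gon, circumradius r=5.5 (perimeter = 2·12·5.500·sin(180°/12) = 34.16 mm); the cube at (7, -4) is present — its section is the full 4×30 rectangle (perimeter 68.00 mm); Subtracting the remaining from the first: starting from the r=5.5 cylinder, the 4×30 cube at (7, -4) misses the remaining region (no effect) — boundary = 34.16 mm. Overall, the cross-section is a single solid region. Total boundary length (outer) = 34.16 mm.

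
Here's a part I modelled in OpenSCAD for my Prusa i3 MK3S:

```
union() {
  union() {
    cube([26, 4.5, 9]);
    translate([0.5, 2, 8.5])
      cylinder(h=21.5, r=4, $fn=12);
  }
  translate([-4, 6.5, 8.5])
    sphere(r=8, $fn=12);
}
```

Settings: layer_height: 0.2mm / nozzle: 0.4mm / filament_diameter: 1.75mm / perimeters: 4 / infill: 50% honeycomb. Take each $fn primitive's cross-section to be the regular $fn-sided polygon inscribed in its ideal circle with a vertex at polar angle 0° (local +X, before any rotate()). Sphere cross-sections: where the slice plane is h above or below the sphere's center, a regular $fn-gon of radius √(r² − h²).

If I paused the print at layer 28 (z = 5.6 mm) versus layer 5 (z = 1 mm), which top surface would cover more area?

layer 28 (z = 5.6 mm)

Layer 28 (z = 5.6): the cube is present — its section is the full 26×4.5 rectangle (area 117.00 mm²); the cylinder at (0.5, 2) does not reach this height (z outside [8.5, 30]); Combining (union): only the 26×4.5 cube is present, so the union is just that shape — area = 117.00 mm²; the sphere at (-4, 6.5): section is a regular 12-gon, circumradius = √(r²−h²) = √(8²−2.9²) = 7.456 (area = (12/2)·7.456²·sin(360°/12) = 166.77 mm²); Combining (union): the regions partially overlap — summed areas 283.77 mm² minus the doubly-counted overlap 7.66 mm² gives 276.11 mm² — area = 276.11 mm². So its area = 276.11 mm². Layer 5 (z = 1): the cube (footprint 26×4.5) is included at this height (area 117.00 mm²); the cylinder at (0.5, 2) is absent (z outside [8.5, 30]); Merging all regions: only the 26×4.5 cube is present, so the union is just that shape — area = 117.00 mm²; the sphere at (-4, 6.5): section is a regular 12-gon, circumradius = √(r²−h²) = √(8²−7.5²) = 2.784 (area = (12/2)·2.784²·sin(360°/12) = 23.25 mm²); Merging all regions: the 2 present regions are separate (no shared area or edge), so areas and boundary lengths simply add and each stays a separate island — area = 140.25 mm². So its area = 140.25 mm². Layer 28 is larger (276.11 vs 140.25 mm²).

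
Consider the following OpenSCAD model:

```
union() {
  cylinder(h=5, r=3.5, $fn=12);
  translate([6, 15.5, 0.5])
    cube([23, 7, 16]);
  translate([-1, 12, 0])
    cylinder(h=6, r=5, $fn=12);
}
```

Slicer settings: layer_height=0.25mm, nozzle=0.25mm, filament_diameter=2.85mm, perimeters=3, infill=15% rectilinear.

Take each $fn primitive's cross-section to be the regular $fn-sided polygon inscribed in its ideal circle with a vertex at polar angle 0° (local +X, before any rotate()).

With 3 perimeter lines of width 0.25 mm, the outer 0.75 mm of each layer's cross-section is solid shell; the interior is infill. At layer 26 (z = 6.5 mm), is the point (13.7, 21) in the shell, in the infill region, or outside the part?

At z = 6.5 mm: the cylinder is not intersected at this z (z outside [0, 5]); the cube at (6, 15.5) (footprint 23×7) is included at this height; the cylinder at (-1, 12) is not intersected at this z (z outside [0, 6]); Combining (union): only the 23×7 cube at (6, 15.5) is present, so the union is just that shape — 1 connected region. Overall, the cross-section is a single solid region. The nearest boundary edge runs (29.00, 22.50)→(6.00, 22.50); distance from the point to it = 1.50 mm. The point is inside the cross-section and 1.50 mm from the nearest boundary — more than the 0.75 mm shell width (3 × 0.25), so it's in the infill interior.

infill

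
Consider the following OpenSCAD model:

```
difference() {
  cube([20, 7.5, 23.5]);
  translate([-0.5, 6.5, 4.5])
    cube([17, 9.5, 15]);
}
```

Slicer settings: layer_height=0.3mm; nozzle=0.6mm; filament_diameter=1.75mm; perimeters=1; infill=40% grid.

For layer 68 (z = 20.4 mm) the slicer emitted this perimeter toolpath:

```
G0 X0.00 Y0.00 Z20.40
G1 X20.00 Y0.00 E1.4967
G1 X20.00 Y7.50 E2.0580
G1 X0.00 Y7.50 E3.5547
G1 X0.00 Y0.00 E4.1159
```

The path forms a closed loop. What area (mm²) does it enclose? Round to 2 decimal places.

150.00 mm²

Apply the shoelace formula to the sequence of (X, Y) vertices; enclosed area = 150.00 mm².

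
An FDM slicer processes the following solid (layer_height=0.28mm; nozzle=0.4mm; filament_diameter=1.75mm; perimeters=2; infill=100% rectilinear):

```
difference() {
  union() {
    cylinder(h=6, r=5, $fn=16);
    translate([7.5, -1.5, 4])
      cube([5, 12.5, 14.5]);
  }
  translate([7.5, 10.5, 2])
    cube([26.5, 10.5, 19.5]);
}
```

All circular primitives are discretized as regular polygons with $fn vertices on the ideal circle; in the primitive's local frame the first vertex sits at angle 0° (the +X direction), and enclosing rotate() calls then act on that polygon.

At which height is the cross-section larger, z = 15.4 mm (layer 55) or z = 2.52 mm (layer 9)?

Layer 55 (z = 15.4): the cylinder does not reach this height (z outside [0, 6]); the 5×12.5 cube at (7.5, -1.5) contributes its full rectangle (area 62.50 mm²); Merging all regions: only the 5×12.5 cube at (7.5, -1.5) is present, so the union is just that shape — area = 62.50 mm²; the 26.5×10.5 cube at (7.5, 10.5) contributes its full rectangle (area 278.25 mm²); After the difference (first − rest): starting from that combined region (62.50 mm²), the 26.5×10.5 cube at (7.5, 10.5) partially overlaps it — only the 2.50 mm² overlap (of its 278.25 mm²) is removed, clipping the outline — area = 60.00 mm². So its area = 60.00 mm². Layer 9 (z = 2.52): the r=5 cylinder gives a regular 16-gon of circumradius 5 (constant along its height) (area = (16/2)·5.000²·sin(360°/16) = 76.54 mm²); the cube at (7.5, -1.5) does not reach this height (z outside [4, 18.5]); Combining (union): only the r=5 cylinder is present, so the union is just that shape — area = 76.54 mm²; the cube at (7.5, 10.5) is present — its section is the full 26.5×10.5 rectangle (area 278.25 mm²); Subtracting the remaining from the first: starting from that combined region (76.54 mm²), the 26.5×10.5 cube at (7.5, 10.5) misses the remaining region (no effect) — area = 76.54 mm². So its area = 76.54 mm². Layer 9 is larger (76.54 vs 60.00 mm²).

layer 9 (z = 2.52 mm)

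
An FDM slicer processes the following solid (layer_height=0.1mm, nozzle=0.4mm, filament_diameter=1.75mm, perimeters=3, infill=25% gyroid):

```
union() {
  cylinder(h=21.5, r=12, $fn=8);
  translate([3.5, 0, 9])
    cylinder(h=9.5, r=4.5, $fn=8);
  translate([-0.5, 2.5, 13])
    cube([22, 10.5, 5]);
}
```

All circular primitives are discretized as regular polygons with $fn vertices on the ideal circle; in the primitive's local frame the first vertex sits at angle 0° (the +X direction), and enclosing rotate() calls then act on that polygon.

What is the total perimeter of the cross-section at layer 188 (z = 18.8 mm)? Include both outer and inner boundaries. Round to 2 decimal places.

At z = 18.8 mm: the r=12 cylinder gives a regular 8-gon of circumradius 12 (constant along its height) (perimeter = 2·8·12.000·sin(180°/8) = 73.48 mm); the cylinder at (3.5, 0) is not intersected at this z (z outside [9, 18.5]); the cube at (-0.5, 2.5) is absent (z outside [13, 18]); Combining (union): only the r=12 cylinder is present, so the union is just that shape — boundary = 73.48 mm. Overall, the cross-section is a single solid region. Total boundary length (outer) = 73.48 mm.

73.48 mm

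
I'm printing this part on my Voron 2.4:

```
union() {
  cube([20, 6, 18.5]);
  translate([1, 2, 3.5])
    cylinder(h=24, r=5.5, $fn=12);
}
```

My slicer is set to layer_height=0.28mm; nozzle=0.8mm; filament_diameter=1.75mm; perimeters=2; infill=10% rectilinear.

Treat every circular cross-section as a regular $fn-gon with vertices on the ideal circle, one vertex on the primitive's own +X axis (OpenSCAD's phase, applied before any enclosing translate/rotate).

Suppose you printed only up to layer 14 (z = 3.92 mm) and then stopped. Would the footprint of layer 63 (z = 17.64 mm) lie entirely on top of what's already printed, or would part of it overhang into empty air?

Compare the two slices. At z = 3.92: the 20×6 cube contributes its full rectangle (area 120.00 mm²); the r=5.5 cylinder at (1, 2) gives a regular 12-gon of circumradius 5.5 (constant along its height) (area = (12/2)·5.500²·sin(360°/12) = 90.75 mm²); Merging all regions: the regions partially overlap — summed areas 210.75 mm² minus the doubly-counted overlap 35.75 mm² gives 175.00 mm² — area = 175.00 mm². At z = 17.64: the 20×6 cube contributes its full rectangle (area 120.00 mm²); the r=5.5 cylinder at (1, 2) gives a regular 12-gon of circumradius 5.5 (constant along its height) (area = (12/2)·5.500²·sin(360°/12) = 90.75 mm²); Merging all regions: the regions partially overlap — summed areas 210.75 mm² minus the doubly-counted overlap 35.75 mm² gives 175.00 mm² — area = 175.00 mm². Checking containment: the cross-section at z = 17.64 is a subset of the cross-section at z = 3.92.

entirely on top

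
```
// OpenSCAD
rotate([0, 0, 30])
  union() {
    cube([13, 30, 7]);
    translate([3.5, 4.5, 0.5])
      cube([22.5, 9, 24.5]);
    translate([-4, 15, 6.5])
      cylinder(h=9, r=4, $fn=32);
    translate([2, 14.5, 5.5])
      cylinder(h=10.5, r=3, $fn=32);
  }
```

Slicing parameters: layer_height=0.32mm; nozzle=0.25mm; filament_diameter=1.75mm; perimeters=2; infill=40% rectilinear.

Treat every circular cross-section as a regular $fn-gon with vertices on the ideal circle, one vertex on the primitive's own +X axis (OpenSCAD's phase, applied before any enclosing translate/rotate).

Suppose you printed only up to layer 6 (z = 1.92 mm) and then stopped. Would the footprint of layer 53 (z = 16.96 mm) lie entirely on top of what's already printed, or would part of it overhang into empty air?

Compare the two slices. At z = 1.92: the 13×30 cube contributes its full rectangle (area 390.00 mm²); the cube at (3.5, 4.5) (footprint 22.5×9) is included at this height (area 202.50 mm²); the cylinder at (-4, 15) does not reach this height (z outside [6.5, 15.5]); the cylinder at (2, 14.5) is absent (z outside [5.5, 16]); Merging all regions: the regions partially overlap — summed areas 592.50 mm² minus the doubly-counted overlap 85.50 mm² gives 507.00 mm² — area = 507.00 mm²; (rotated 30° about Z; rotation is an isometry so areas/perimeters/island counts are preserved). At z = 16.96: the cube does not reach this height (z outside [0, 7]); the 22.5×9 cube at (3.5, 4.5) contributes its full rectangle (area 202.50 mm²); the cylinder at (-4, 15) is absent (z outside [6.5, 15.5]); the cylinder at (2, 14.5) is absent (z outside [5.5, 16]); Combining (union): only the 22.5×9 cube at (3.5, 4.5) is present, so the union is just that shape — area = 202.50 mm²; (whole slice rotated 30° about Z — lengths, areas and connectivity unchanged). Checking containment: the cross-section at z = 16.96 is a subset of the cross-section at z = 1.92.

entirely on top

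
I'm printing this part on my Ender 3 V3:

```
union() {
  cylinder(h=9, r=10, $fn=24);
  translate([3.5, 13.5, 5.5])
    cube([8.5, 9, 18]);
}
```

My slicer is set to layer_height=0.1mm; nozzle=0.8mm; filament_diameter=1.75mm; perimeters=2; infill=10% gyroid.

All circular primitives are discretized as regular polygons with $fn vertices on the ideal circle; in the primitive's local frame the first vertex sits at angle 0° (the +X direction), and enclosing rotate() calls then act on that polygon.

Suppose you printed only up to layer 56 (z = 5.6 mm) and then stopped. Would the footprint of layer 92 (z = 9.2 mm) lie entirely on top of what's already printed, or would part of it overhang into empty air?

entirely on top

Compare the two slices. At z = 5.6: the r=10 cylinder gives a regular 24-gon of circumradius 10 (constant along its height) (area = (24/2)·10.000²·sin(360°/24) = 310.58 mm²); the 8.5×9 cube at (3.5, 13.5) contributes its full rectangle (area 76.50 mm²); Combining (union): the 2 present regions are separate (no shared area or edge), so areas and boundary lengths simply add and each stays a separate island — area = 387.08 mm². At z = 9.2: the cylinder is not intersected at this z (z outside [0, 9]); the cube at (3.5, 13.5) is present — its section is the full 8.5×9 rectangle (area 76.50 mm²); Taking the union: only the 8.5×9 cube at (3.5, 13.5) is present, so the union is just that shape — area = 76.50 mm². Checking containment: the cross-section at z = 9.2 is a subset of the cross-section at z = 5.6.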